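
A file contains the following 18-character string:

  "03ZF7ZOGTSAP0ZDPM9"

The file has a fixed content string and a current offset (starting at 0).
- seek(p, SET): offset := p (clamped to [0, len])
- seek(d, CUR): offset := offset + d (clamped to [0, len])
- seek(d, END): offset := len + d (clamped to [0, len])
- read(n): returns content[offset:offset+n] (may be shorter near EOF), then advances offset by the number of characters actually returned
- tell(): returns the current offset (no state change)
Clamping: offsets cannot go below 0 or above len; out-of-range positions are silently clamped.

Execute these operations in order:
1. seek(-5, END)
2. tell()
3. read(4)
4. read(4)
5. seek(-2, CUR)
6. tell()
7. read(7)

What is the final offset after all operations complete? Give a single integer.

After 1 (seek(-5, END)): offset=13
After 2 (tell()): offset=13
After 3 (read(4)): returned 'ZDPM', offset=17
After 4 (read(4)): returned '9', offset=18
After 5 (seek(-2, CUR)): offset=16
After 6 (tell()): offset=16
After 7 (read(7)): returned 'M9', offset=18

Answer: 18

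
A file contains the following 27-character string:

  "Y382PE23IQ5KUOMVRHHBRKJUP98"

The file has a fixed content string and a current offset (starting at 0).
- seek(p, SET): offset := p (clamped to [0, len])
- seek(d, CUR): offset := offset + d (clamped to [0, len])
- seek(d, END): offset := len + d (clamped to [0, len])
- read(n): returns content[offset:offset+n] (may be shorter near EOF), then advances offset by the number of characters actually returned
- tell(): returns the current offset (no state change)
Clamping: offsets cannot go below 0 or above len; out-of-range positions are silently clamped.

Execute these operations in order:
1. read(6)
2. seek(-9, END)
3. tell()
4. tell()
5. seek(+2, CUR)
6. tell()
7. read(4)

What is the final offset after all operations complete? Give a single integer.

Answer: 24

Derivation:
After 1 (read(6)): returned 'Y382PE', offset=6
After 2 (seek(-9, END)): offset=18
After 3 (tell()): offset=18
After 4 (tell()): offset=18
After 5 (seek(+2, CUR)): offset=20
After 6 (tell()): offset=20
After 7 (read(4)): returned 'RKJU', offset=24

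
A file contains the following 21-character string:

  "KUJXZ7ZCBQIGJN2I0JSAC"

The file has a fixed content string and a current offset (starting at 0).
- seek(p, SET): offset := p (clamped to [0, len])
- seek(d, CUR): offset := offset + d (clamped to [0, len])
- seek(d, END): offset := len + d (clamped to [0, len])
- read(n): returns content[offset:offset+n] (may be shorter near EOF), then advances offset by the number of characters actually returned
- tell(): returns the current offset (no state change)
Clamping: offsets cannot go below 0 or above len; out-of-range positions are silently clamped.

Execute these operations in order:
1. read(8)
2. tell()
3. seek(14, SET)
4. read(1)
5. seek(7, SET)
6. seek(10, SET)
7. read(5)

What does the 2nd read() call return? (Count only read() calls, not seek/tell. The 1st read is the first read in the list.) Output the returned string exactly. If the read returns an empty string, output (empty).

After 1 (read(8)): returned 'KUJXZ7ZC', offset=8
After 2 (tell()): offset=8
After 3 (seek(14, SET)): offset=14
After 4 (read(1)): returned '2', offset=15
After 5 (seek(7, SET)): offset=7
After 6 (seek(10, SET)): offset=10
After 7 (read(5)): returned 'IGJN2', offset=15

Answer: 2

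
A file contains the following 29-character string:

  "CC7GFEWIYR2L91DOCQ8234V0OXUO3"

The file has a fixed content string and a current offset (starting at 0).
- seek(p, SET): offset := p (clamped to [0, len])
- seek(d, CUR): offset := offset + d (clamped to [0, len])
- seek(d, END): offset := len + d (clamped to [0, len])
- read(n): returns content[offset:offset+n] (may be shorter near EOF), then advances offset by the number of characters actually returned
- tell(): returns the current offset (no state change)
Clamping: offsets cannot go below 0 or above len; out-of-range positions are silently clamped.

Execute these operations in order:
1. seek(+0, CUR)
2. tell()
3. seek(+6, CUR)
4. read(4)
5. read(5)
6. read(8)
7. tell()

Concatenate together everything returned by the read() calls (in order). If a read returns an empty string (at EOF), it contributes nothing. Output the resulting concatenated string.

Answer: WIYR2L91DOCQ8234V

Derivation:
After 1 (seek(+0, CUR)): offset=0
After 2 (tell()): offset=0
After 3 (seek(+6, CUR)): offset=6
After 4 (read(4)): returned 'WIYR', offset=10
After 5 (read(5)): returned '2L91D', offset=15
After 6 (read(8)): returned 'OCQ8234V', offset=23
After 7 (tell()): offset=23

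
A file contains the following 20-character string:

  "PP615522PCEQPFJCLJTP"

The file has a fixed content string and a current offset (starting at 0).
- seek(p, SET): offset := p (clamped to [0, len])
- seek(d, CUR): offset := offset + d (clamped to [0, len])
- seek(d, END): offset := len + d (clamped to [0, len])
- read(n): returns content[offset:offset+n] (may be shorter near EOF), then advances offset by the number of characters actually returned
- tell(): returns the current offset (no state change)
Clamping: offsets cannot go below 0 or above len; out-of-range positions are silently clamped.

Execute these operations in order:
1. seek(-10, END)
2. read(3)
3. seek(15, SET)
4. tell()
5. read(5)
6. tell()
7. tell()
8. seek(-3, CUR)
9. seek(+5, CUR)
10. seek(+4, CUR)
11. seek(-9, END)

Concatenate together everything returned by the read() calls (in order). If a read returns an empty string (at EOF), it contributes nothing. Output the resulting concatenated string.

Answer: EQPCLJTP

Derivation:
After 1 (seek(-10, END)): offset=10
After 2 (read(3)): returned 'EQP', offset=13
After 3 (seek(15, SET)): offset=15
After 4 (tell()): offset=15
After 5 (read(5)): returned 'CLJTP', offset=20
After 6 (tell()): offset=20
After 7 (tell()): offset=20
After 8 (seek(-3, CUR)): offset=17
After 9 (seek(+5, CUR)): offset=20
After 10 (seek(+4, CUR)): offset=20
After 11 (seek(-9, END)): offset=11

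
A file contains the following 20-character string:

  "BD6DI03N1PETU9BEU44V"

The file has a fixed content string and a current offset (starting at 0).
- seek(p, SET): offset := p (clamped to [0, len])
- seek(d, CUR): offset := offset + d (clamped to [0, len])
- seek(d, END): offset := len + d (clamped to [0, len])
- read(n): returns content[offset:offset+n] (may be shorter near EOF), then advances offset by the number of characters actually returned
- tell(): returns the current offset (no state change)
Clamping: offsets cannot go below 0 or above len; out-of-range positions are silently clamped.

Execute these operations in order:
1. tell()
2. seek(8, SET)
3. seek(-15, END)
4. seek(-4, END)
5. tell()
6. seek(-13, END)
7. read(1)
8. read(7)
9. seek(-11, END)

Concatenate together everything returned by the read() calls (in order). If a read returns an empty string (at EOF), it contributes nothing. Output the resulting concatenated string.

Answer: N1PETU9B

Derivation:
After 1 (tell()): offset=0
After 2 (seek(8, SET)): offset=8
After 3 (seek(-15, END)): offset=5
After 4 (seek(-4, END)): offset=16
After 5 (tell()): offset=16
After 6 (seek(-13, END)): offset=7
After 7 (read(1)): returned 'N', offset=8
After 8 (read(7)): returned '1PETU9B', offset=15
After 9 (seek(-11, END)): offset=9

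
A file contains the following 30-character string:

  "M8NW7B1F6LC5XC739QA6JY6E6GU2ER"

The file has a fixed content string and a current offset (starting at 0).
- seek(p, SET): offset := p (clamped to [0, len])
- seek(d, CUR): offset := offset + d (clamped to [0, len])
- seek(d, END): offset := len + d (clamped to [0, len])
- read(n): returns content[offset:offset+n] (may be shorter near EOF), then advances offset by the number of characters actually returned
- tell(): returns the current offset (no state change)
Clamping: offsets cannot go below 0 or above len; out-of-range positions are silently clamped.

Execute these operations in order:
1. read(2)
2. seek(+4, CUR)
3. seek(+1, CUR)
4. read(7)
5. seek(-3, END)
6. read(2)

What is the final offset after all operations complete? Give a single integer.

After 1 (read(2)): returned 'M8', offset=2
After 2 (seek(+4, CUR)): offset=6
After 3 (seek(+1, CUR)): offset=7
After 4 (read(7)): returned 'F6LC5XC', offset=14
After 5 (seek(-3, END)): offset=27
After 6 (read(2)): returned '2E', offset=29

Answer: 29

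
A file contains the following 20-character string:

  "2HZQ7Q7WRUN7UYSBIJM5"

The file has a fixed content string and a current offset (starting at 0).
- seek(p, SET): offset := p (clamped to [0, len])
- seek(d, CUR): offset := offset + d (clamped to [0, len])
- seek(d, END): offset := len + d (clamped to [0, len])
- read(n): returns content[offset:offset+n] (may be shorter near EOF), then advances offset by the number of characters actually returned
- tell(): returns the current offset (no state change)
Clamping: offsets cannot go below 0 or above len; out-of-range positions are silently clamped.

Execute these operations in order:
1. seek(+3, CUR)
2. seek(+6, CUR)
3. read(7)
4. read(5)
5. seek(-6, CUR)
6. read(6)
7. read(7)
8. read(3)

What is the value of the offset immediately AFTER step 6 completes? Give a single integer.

Answer: 20

Derivation:
After 1 (seek(+3, CUR)): offset=3
After 2 (seek(+6, CUR)): offset=9
After 3 (read(7)): returned 'UN7UYSB', offset=16
After 4 (read(5)): returned 'IJM5', offset=20
After 5 (seek(-6, CUR)): offset=14
After 6 (read(6)): returned 'SBIJM5', offset=20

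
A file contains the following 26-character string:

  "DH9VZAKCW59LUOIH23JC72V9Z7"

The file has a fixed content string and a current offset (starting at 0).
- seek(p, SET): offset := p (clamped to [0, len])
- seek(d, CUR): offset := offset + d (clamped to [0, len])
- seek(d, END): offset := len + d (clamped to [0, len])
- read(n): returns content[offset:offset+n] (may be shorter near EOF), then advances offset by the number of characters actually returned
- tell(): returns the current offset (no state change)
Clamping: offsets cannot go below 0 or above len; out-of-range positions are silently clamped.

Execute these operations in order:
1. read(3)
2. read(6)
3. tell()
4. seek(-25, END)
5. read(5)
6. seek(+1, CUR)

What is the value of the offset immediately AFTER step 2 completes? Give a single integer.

After 1 (read(3)): returned 'DH9', offset=3
After 2 (read(6)): returned 'VZAKCW', offset=9

Answer: 9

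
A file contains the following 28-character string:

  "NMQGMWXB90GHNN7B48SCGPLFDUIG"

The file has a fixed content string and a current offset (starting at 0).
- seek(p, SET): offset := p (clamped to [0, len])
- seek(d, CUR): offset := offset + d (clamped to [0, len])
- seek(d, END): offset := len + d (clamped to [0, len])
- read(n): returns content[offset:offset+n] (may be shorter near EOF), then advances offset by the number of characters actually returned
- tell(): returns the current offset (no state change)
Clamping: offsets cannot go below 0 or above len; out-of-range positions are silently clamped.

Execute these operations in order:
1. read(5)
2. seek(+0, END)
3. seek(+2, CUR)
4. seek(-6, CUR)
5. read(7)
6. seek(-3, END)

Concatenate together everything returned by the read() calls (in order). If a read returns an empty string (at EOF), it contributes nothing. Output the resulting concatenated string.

Answer: NMQGMLFDUIG

Derivation:
After 1 (read(5)): returned 'NMQGM', offset=5
After 2 (seek(+0, END)): offset=28
After 3 (seek(+2, CUR)): offset=28
After 4 (seek(-6, CUR)): offset=22
After 5 (read(7)): returned 'LFDUIG', offset=28
After 6 (seek(-3, END)): offset=25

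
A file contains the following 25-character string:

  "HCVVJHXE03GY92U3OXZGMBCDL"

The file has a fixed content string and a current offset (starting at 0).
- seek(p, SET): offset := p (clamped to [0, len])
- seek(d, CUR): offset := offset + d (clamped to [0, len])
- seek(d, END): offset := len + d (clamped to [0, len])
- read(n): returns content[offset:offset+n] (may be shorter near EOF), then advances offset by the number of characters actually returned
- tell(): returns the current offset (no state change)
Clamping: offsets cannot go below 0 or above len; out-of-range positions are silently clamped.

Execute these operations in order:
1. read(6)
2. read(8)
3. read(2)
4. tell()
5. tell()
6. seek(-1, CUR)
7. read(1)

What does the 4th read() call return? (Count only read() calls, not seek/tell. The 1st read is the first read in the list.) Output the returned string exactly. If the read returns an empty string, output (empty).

After 1 (read(6)): returned 'HCVVJH', offset=6
After 2 (read(8)): returned 'XE03GY92', offset=14
After 3 (read(2)): returned 'U3', offset=16
After 4 (tell()): offset=16
After 5 (tell()): offset=16
After 6 (seek(-1, CUR)): offset=15
After 7 (read(1)): returned '3', offset=16

Answer: 3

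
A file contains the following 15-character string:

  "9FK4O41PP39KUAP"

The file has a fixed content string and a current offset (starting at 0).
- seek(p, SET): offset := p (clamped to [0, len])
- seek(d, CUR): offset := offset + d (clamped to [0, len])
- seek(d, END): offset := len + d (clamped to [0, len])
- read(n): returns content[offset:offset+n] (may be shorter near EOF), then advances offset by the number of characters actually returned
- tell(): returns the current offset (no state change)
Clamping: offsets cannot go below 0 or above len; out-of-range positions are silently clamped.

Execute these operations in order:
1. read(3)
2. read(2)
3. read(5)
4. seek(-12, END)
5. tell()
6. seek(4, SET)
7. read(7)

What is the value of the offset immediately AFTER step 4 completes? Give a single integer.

Answer: 3

Derivation:
After 1 (read(3)): returned '9FK', offset=3
After 2 (read(2)): returned '4O', offset=5
After 3 (read(5)): returned '41PP3', offset=10
After 4 (seek(-12, END)): offset=3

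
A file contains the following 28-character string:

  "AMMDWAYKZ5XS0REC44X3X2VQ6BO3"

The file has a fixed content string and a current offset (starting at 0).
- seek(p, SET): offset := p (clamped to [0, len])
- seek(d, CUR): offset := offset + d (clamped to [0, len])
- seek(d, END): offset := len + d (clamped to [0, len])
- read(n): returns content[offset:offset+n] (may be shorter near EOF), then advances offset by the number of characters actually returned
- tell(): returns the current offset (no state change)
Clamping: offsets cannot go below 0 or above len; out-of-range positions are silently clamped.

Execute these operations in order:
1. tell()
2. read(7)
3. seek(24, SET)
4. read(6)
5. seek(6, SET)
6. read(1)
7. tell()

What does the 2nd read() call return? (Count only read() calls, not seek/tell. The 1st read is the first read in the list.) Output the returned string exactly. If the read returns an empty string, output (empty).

Answer: 6BO3

Derivation:
After 1 (tell()): offset=0
After 2 (read(7)): returned 'AMMDWAY', offset=7
After 3 (seek(24, SET)): offset=24
After 4 (read(6)): returned '6BO3', offset=28
After 5 (seek(6, SET)): offset=6
After 6 (read(1)): returned 'Y', offset=7
After 7 (tell()): offset=7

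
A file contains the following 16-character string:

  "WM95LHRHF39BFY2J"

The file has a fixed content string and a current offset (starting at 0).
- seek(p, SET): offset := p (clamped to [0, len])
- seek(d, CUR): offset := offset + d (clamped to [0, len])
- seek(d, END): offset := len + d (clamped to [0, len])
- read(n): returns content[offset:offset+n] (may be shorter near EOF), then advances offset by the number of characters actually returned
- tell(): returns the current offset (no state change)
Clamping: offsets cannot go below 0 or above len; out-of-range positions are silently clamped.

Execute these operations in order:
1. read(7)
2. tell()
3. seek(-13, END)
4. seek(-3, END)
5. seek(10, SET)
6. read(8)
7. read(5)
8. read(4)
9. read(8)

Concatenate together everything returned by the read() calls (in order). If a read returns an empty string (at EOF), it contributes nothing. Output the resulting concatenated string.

Answer: WM95LHR9BFY2J

Derivation:
After 1 (read(7)): returned 'WM95LHR', offset=7
After 2 (tell()): offset=7
After 3 (seek(-13, END)): offset=3
After 4 (seek(-3, END)): offset=13
After 5 (seek(10, SET)): offset=10
After 6 (read(8)): returned '9BFY2J', offset=16
After 7 (read(5)): returned '', offset=16
After 8 (read(4)): returned '', offset=16
After 9 (read(8)): returned '', offset=16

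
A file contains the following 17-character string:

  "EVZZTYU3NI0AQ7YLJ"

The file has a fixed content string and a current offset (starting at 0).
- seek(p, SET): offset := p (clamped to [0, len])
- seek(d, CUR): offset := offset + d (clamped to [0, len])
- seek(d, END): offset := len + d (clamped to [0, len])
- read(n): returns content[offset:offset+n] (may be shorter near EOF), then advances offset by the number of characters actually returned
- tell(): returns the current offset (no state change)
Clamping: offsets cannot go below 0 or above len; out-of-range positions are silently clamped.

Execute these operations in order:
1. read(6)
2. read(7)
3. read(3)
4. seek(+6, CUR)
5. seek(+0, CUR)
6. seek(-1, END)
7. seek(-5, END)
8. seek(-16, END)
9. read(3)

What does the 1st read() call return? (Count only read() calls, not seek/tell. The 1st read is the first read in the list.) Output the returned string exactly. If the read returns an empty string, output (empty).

After 1 (read(6)): returned 'EVZZTY', offset=6
After 2 (read(7)): returned 'U3NI0AQ', offset=13
After 3 (read(3)): returned '7YL', offset=16
After 4 (seek(+6, CUR)): offset=17
After 5 (seek(+0, CUR)): offset=17
After 6 (seek(-1, END)): offset=16
After 7 (seek(-5, END)): offset=12
After 8 (seek(-16, END)): offset=1
After 9 (read(3)): returned 'VZZ', offset=4

Answer: EVZZTY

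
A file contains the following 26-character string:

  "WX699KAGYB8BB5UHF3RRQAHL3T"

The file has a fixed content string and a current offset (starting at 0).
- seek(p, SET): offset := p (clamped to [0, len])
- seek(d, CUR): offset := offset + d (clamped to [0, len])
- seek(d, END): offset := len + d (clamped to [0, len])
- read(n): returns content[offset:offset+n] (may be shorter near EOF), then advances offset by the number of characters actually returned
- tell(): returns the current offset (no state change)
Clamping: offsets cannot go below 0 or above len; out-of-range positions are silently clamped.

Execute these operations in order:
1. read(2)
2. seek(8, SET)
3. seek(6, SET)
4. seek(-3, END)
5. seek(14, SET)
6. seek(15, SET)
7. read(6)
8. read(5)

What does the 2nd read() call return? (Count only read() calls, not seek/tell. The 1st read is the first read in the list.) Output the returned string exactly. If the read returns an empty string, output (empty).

Answer: HF3RRQ

Derivation:
After 1 (read(2)): returned 'WX', offset=2
After 2 (seek(8, SET)): offset=8
After 3 (seek(6, SET)): offset=6
After 4 (seek(-3, END)): offset=23
After 5 (seek(14, SET)): offset=14
After 6 (seek(15, SET)): offset=15
After 7 (read(6)): returned 'HF3RRQ', offset=21
After 8 (read(5)): returned 'AHL3T', offset=26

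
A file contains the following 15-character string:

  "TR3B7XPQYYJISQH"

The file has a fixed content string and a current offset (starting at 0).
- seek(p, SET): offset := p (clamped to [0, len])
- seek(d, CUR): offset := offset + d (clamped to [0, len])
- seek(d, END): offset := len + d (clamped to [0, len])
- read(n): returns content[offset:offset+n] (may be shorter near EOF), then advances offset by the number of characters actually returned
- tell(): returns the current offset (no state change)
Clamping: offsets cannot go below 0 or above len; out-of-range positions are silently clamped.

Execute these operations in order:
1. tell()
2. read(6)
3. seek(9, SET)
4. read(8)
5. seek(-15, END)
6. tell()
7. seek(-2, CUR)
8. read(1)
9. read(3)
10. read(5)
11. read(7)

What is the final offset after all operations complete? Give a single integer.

After 1 (tell()): offset=0
After 2 (read(6)): returned 'TR3B7X', offset=6
After 3 (seek(9, SET)): offset=9
After 4 (read(8)): returned 'YJISQH', offset=15
After 5 (seek(-15, END)): offset=0
After 6 (tell()): offset=0
After 7 (seek(-2, CUR)): offset=0
After 8 (read(1)): returned 'T', offset=1
After 9 (read(3)): returned 'R3B', offset=4
After 10 (read(5)): returned '7XPQY', offset=9
After 11 (read(7)): returned 'YJISQH', offset=15

Answer: 15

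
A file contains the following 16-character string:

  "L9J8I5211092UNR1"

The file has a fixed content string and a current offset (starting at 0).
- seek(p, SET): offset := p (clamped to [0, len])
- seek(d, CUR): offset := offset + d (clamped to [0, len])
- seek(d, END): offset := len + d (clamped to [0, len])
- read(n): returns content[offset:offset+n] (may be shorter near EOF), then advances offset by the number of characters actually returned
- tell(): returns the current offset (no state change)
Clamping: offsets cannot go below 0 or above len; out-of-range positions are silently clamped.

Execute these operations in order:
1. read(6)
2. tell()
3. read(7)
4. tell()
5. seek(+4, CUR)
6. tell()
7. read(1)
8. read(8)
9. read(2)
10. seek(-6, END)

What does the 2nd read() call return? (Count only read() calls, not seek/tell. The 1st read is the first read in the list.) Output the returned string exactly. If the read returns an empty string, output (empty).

After 1 (read(6)): returned 'L9J8I5', offset=6
After 2 (tell()): offset=6
After 3 (read(7)): returned '211092U', offset=13
After 4 (tell()): offset=13
After 5 (seek(+4, CUR)): offset=16
After 6 (tell()): offset=16
After 7 (read(1)): returned '', offset=16
After 8 (read(8)): returned '', offset=16
After 9 (read(2)): returned '', offset=16
After 10 (seek(-6, END)): offset=10

Answer: 211092U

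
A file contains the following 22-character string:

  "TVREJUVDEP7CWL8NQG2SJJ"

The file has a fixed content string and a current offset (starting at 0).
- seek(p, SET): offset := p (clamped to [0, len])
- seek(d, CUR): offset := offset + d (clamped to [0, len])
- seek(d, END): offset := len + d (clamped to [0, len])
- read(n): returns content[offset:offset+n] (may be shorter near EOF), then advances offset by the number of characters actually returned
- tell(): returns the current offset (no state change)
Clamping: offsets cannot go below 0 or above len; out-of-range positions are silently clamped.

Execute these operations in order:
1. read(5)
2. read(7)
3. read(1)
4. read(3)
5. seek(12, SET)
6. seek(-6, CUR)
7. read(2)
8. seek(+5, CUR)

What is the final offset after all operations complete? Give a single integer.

Answer: 13

Derivation:
After 1 (read(5)): returned 'TVREJ', offset=5
After 2 (read(7)): returned 'UVDEP7C', offset=12
After 3 (read(1)): returned 'W', offset=13
After 4 (read(3)): returned 'L8N', offset=16
After 5 (seek(12, SET)): offset=12
After 6 (seek(-6, CUR)): offset=6
After 7 (read(2)): returned 'VD', offset=8
After 8 (seek(+5, CUR)): offset=13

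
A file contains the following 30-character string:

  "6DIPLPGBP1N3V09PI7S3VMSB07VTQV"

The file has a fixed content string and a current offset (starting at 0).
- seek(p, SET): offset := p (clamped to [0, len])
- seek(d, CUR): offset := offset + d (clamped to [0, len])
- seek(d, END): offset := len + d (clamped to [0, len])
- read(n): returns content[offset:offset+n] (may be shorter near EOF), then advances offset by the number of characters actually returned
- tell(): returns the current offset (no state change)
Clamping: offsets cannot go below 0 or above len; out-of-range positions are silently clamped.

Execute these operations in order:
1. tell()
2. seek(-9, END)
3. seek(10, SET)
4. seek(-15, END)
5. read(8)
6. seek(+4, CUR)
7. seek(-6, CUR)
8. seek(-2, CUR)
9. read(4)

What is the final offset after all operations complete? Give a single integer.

After 1 (tell()): offset=0
After 2 (seek(-9, END)): offset=21
After 3 (seek(10, SET)): offset=10
After 4 (seek(-15, END)): offset=15
After 5 (read(8)): returned 'PI7S3VMS', offset=23
After 6 (seek(+4, CUR)): offset=27
After 7 (seek(-6, CUR)): offset=21
After 8 (seek(-2, CUR)): offset=19
After 9 (read(4)): returned '3VMS', offset=23

Answer: 23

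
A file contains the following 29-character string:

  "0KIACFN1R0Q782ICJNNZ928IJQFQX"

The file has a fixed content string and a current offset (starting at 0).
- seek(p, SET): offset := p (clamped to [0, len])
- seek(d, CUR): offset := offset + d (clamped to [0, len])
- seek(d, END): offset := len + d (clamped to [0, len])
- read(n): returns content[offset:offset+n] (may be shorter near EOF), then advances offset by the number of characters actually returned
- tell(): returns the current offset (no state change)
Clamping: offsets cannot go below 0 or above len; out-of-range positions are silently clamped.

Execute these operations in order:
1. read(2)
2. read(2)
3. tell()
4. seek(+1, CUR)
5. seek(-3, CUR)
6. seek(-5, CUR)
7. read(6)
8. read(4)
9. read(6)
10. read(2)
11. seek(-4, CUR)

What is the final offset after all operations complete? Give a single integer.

Answer: 14

Derivation:
After 1 (read(2)): returned '0K', offset=2
After 2 (read(2)): returned 'IA', offset=4
After 3 (tell()): offset=4
After 4 (seek(+1, CUR)): offset=5
After 5 (seek(-3, CUR)): offset=2
After 6 (seek(-5, CUR)): offset=0
After 7 (read(6)): returned '0KIACF', offset=6
After 8 (read(4)): returned 'N1R0', offset=10
After 9 (read(6)): returned 'Q782IC', offset=16
After 10 (read(2)): returned 'JN', offset=18
After 11 (seek(-4, CUR)): offset=14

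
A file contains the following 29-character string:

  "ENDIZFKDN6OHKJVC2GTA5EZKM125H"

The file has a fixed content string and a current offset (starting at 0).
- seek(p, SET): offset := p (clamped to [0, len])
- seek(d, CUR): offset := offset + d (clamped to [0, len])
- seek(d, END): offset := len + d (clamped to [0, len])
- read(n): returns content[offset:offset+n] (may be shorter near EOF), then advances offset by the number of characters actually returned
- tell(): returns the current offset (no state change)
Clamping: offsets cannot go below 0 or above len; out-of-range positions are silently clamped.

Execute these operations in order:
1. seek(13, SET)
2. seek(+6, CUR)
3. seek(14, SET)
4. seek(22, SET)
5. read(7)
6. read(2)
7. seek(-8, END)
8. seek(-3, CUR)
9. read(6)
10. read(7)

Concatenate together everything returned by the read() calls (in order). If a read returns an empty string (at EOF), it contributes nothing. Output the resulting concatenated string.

Answer: ZKM125HTA5EZKM125H

Derivation:
After 1 (seek(13, SET)): offset=13
After 2 (seek(+6, CUR)): offset=19
After 3 (seek(14, SET)): offset=14
After 4 (seek(22, SET)): offset=22
After 5 (read(7)): returned 'ZKM125H', offset=29
After 6 (read(2)): returned '', offset=29
After 7 (seek(-8, END)): offset=21
After 8 (seek(-3, CUR)): offset=18
After 9 (read(6)): returned 'TA5EZK', offset=24
After 10 (read(7)): returned 'M125H', offset=29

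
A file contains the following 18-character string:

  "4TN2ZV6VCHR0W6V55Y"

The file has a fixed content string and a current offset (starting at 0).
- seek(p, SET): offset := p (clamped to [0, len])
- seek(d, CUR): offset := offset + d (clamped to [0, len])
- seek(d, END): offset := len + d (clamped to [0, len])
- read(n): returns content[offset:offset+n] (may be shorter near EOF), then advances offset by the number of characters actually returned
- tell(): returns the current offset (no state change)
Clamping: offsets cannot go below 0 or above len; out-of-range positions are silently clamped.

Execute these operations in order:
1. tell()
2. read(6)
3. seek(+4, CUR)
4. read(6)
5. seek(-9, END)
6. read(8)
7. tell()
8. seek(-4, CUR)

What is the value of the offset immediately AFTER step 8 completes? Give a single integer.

After 1 (tell()): offset=0
After 2 (read(6)): returned '4TN2ZV', offset=6
After 3 (seek(+4, CUR)): offset=10
After 4 (read(6)): returned 'R0W6V5', offset=16
After 5 (seek(-9, END)): offset=9
After 6 (read(8)): returned 'HR0W6V55', offset=17
After 7 (tell()): offset=17
After 8 (seek(-4, CUR)): offset=13

Answer: 13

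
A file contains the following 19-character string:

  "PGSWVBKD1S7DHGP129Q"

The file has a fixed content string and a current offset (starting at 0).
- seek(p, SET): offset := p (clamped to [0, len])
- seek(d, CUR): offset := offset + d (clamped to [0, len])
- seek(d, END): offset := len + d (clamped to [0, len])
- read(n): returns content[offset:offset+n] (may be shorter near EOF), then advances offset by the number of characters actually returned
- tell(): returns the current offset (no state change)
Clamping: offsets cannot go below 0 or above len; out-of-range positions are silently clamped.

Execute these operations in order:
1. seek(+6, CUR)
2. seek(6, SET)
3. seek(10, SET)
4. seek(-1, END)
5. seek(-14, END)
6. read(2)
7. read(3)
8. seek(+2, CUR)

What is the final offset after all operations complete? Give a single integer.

After 1 (seek(+6, CUR)): offset=6
After 2 (seek(6, SET)): offset=6
After 3 (seek(10, SET)): offset=10
After 4 (seek(-1, END)): offset=18
After 5 (seek(-14, END)): offset=5
After 6 (read(2)): returned 'BK', offset=7
After 7 (read(3)): returned 'D1S', offset=10
After 8 (seek(+2, CUR)): offset=12

Answer: 12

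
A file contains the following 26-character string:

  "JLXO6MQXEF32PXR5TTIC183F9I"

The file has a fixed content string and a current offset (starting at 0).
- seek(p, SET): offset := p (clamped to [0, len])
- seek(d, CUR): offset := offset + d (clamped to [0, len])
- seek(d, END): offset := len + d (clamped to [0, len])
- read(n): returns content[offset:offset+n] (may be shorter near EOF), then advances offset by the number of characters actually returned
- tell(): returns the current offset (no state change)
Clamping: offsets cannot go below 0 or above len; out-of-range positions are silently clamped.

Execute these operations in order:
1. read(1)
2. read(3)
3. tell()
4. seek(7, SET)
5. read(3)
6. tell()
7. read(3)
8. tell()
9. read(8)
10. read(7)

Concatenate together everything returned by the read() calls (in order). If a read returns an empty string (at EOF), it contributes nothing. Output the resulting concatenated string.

Answer: JLXOXEF32PXR5TTIC183F9I

Derivation:
After 1 (read(1)): returned 'J', offset=1
After 2 (read(3)): returned 'LXO', offset=4
After 3 (tell()): offset=4
After 4 (seek(7, SET)): offset=7
After 5 (read(3)): returned 'XEF', offset=10
After 6 (tell()): offset=10
After 7 (read(3)): returned '32P', offset=13
After 8 (tell()): offset=13
After 9 (read(8)): returned 'XR5TTIC1', offset=21
After 10 (read(7)): returned '83F9I', offset=26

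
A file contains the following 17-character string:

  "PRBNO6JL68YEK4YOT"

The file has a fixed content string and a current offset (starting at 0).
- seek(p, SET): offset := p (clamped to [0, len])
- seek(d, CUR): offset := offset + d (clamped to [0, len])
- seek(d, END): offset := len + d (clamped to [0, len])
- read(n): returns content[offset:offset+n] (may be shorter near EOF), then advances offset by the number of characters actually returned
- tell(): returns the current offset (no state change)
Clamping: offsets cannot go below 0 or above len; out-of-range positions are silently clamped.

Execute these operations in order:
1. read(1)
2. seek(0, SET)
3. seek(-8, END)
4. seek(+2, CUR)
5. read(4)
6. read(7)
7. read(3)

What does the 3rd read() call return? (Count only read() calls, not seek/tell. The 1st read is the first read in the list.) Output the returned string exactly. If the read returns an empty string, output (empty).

Answer: OT

Derivation:
After 1 (read(1)): returned 'P', offset=1
After 2 (seek(0, SET)): offset=0
After 3 (seek(-8, END)): offset=9
After 4 (seek(+2, CUR)): offset=11
After 5 (read(4)): returned 'EK4Y', offset=15
After 6 (read(7)): returned 'OT', offset=17
After 7 (read(3)): returned '', offset=17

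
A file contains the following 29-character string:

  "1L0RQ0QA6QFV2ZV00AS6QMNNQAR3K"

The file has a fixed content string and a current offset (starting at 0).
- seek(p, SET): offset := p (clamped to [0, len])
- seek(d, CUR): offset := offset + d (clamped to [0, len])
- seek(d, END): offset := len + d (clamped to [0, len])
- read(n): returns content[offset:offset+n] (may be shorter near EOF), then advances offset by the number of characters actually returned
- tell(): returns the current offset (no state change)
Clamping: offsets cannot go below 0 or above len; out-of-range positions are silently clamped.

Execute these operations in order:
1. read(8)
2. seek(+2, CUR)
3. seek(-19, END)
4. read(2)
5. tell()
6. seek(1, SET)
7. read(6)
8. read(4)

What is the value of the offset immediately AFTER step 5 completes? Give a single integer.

After 1 (read(8)): returned '1L0RQ0QA', offset=8
After 2 (seek(+2, CUR)): offset=10
After 3 (seek(-19, END)): offset=10
After 4 (read(2)): returned 'FV', offset=12
After 5 (tell()): offset=12

Answer: 12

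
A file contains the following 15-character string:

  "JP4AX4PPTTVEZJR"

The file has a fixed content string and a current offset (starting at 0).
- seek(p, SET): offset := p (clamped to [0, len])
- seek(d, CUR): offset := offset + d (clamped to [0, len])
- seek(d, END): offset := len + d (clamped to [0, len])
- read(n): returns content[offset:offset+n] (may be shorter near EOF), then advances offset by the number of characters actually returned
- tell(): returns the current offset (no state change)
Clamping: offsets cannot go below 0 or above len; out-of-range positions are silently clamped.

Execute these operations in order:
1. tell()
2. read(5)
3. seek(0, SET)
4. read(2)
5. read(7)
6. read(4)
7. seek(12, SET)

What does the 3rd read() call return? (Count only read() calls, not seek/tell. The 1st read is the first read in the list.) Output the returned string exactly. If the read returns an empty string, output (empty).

After 1 (tell()): offset=0
After 2 (read(5)): returned 'JP4AX', offset=5
After 3 (seek(0, SET)): offset=0
After 4 (read(2)): returned 'JP', offset=2
After 5 (read(7)): returned '4AX4PPT', offset=9
After 6 (read(4)): returned 'TVEZ', offset=13
After 7 (seek(12, SET)): offset=12

Answer: 4AX4PPT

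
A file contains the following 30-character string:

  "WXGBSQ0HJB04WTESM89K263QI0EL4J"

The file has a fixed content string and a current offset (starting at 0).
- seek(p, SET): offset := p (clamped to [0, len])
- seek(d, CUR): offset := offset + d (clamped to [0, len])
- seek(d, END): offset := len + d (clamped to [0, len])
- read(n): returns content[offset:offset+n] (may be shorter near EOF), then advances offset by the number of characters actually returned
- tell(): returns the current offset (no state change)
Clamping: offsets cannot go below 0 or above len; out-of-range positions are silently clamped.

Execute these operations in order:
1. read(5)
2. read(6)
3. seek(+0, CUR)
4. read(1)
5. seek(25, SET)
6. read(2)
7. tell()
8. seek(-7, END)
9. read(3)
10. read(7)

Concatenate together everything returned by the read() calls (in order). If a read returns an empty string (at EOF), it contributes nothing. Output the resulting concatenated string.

After 1 (read(5)): returned 'WXGBS', offset=5
After 2 (read(6)): returned 'Q0HJB0', offset=11
After 3 (seek(+0, CUR)): offset=11
After 4 (read(1)): returned '4', offset=12
After 5 (seek(25, SET)): offset=25
After 6 (read(2)): returned '0E', offset=27
After 7 (tell()): offset=27
After 8 (seek(-7, END)): offset=23
After 9 (read(3)): returned 'QI0', offset=26
After 10 (read(7)): returned 'EL4J', offset=30

Answer: WXGBSQ0HJB040EQI0EL4J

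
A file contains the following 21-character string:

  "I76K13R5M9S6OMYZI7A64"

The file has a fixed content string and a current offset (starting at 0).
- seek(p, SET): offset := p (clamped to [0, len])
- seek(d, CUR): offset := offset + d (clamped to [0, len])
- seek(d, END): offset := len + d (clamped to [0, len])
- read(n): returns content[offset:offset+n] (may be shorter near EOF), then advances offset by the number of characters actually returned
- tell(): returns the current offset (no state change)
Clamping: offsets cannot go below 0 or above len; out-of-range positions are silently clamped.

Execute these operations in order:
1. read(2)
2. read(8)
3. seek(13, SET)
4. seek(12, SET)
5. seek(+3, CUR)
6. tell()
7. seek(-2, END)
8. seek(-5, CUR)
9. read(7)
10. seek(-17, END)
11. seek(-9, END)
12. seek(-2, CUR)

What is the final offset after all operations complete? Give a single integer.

After 1 (read(2)): returned 'I7', offset=2
After 2 (read(8)): returned '6K13R5M9', offset=10
After 3 (seek(13, SET)): offset=13
After 4 (seek(12, SET)): offset=12
After 5 (seek(+3, CUR)): offset=15
After 6 (tell()): offset=15
After 7 (seek(-2, END)): offset=19
After 8 (seek(-5, CUR)): offset=14
After 9 (read(7)): returned 'YZI7A64', offset=21
After 10 (seek(-17, END)): offset=4
After 11 (seek(-9, END)): offset=12
After 12 (seek(-2, CUR)): offset=10

Answer: 10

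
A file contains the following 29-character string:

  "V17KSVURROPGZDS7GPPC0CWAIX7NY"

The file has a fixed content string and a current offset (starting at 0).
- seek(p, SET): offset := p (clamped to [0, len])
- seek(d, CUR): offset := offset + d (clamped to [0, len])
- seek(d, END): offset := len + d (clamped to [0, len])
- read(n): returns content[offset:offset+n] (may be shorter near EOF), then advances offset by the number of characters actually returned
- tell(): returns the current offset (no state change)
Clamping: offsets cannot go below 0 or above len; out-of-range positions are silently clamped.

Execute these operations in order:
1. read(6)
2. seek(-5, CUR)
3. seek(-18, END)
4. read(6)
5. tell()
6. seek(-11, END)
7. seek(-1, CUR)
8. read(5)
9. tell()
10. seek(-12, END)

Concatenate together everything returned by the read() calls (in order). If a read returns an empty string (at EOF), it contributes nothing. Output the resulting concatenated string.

Answer: V17KSVGZDS7GPPC0C

Derivation:
After 1 (read(6)): returned 'V17KSV', offset=6
After 2 (seek(-5, CUR)): offset=1
After 3 (seek(-18, END)): offset=11
After 4 (read(6)): returned 'GZDS7G', offset=17
After 5 (tell()): offset=17
After 6 (seek(-11, END)): offset=18
After 7 (seek(-1, CUR)): offset=17
After 8 (read(5)): returned 'PPC0C', offset=22
After 9 (tell()): offset=22
After 10 (seek(-12, END)): offset=17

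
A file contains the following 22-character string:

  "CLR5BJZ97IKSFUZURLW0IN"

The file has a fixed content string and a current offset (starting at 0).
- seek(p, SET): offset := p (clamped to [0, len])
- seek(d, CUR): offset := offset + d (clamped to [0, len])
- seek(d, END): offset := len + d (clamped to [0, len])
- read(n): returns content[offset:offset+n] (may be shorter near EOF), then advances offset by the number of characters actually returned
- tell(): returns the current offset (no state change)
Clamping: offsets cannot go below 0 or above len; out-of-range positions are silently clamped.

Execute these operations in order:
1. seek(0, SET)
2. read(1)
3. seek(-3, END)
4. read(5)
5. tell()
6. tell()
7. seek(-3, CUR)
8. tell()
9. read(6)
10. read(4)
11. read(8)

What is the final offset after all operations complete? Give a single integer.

Answer: 22

Derivation:
After 1 (seek(0, SET)): offset=0
After 2 (read(1)): returned 'C', offset=1
After 3 (seek(-3, END)): offset=19
After 4 (read(5)): returned '0IN', offset=22
After 5 (tell()): offset=22
After 6 (tell()): offset=22
After 7 (seek(-3, CUR)): offset=19
After 8 (tell()): offset=19
After 9 (read(6)): returned '0IN', offset=22
After 10 (read(4)): returned '', offset=22
After 11 (read(8)): returned '', offset=22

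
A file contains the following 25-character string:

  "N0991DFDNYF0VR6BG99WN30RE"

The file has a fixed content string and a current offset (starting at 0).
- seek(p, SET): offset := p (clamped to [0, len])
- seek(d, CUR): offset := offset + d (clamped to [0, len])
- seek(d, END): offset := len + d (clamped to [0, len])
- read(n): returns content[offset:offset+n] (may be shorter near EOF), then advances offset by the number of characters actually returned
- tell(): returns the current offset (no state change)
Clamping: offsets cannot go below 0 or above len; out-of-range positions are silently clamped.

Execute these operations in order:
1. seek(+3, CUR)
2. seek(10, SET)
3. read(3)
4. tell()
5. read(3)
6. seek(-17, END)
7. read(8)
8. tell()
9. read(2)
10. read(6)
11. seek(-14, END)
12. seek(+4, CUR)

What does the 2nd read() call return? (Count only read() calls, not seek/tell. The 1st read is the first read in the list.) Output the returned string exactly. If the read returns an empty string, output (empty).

After 1 (seek(+3, CUR)): offset=3
After 2 (seek(10, SET)): offset=10
After 3 (read(3)): returned 'F0V', offset=13
After 4 (tell()): offset=13
After 5 (read(3)): returned 'R6B', offset=16
After 6 (seek(-17, END)): offset=8
After 7 (read(8)): returned 'NYF0VR6B', offset=16
After 8 (tell()): offset=16
After 9 (read(2)): returned 'G9', offset=18
After 10 (read(6)): returned '9WN30R', offset=24
After 11 (seek(-14, END)): offset=11
After 12 (seek(+4, CUR)): offset=15

Answer: R6B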